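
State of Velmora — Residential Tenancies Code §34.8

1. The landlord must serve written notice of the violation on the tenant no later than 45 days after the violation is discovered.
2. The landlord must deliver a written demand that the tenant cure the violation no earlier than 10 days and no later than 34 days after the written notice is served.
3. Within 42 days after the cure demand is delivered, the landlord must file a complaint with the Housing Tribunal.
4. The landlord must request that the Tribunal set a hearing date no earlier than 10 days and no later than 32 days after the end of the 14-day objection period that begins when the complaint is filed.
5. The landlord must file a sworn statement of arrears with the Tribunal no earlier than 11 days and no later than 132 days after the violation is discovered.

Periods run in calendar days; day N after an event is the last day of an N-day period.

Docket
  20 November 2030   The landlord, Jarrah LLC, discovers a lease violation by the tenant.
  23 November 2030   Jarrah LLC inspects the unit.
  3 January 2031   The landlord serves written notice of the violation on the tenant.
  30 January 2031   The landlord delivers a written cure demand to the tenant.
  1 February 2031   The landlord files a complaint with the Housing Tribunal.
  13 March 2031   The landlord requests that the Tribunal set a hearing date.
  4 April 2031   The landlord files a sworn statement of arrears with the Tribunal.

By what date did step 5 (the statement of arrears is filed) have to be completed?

1 April 2031

Step 5 runs from 20 November 2030, when the violation is discovered. The window is 11–132 days after 20 November 2030; it closes on 1 April 2031.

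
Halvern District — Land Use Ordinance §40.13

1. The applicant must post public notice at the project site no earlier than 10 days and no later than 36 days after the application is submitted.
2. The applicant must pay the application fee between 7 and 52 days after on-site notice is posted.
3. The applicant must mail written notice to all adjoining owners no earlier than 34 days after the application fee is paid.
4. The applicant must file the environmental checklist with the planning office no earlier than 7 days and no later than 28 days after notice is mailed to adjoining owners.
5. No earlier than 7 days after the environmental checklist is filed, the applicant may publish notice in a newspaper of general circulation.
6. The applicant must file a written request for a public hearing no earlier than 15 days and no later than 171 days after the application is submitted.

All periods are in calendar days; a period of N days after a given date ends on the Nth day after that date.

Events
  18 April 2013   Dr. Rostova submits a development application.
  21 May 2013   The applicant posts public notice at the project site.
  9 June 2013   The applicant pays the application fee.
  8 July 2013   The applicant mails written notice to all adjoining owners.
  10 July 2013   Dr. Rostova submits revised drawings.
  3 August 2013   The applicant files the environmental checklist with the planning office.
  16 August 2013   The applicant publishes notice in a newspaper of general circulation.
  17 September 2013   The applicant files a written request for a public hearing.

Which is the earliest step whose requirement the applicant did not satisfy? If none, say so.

(1) the permitted window runs from 18 April 2013 + 10 = 28 April 2013 to 18 April 2013 + 36 = 24 May 2013; done 21 May 2013, which is between those dates.
(2) the permitted window runs from 21 May 2013 + 7 = 28 May 2013 to 21 May 2013 + 52 = 12 July 2013; done 9 June 2013 — within the window.
(3) permitted from 9 June 2013 + 34 days = 13 July 2013 onward; 8 July 2013 is 5 days before the earliest permitted date.

Step 3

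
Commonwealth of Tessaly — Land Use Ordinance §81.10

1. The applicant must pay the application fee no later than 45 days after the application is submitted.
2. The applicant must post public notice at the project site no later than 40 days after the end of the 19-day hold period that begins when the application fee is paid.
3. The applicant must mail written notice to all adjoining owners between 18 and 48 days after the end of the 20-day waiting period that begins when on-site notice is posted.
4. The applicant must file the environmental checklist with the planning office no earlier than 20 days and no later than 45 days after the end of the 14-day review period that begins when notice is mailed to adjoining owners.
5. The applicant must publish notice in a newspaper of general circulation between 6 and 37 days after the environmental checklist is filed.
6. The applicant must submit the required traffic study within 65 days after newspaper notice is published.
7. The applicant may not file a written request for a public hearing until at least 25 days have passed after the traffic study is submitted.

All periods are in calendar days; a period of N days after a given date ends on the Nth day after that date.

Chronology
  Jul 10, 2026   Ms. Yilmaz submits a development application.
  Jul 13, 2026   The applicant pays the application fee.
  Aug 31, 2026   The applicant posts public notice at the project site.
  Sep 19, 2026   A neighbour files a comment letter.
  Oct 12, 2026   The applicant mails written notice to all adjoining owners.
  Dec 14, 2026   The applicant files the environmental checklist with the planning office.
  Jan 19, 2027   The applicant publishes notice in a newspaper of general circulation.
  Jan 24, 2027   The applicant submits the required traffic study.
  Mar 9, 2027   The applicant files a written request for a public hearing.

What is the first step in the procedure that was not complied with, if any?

(1) due by Jul 10, 2026 + 45 days = Aug 24, 2026; done Jul 13, 2026 — timely.
(2) due by Aug 1, 2026 + 40 days = Sep 10, 2026; completed Aug 31, 2026, before the deadline.
(3) the permitted window runs from Sep 20, 2026 + 18 = Oct 8, 2026 to Sep 20, 2026 + 48 = Nov 7, 2026; done Oct 12, 2026, which is between those dates.
(4) the permitted window runs from Oct 26, 2026 + 20 = Nov 15, 2026 to Oct 26, 2026 + 45 = Dec 10, 2026; done Dec 14, 2026 — 4 days after the window closed.

Step 4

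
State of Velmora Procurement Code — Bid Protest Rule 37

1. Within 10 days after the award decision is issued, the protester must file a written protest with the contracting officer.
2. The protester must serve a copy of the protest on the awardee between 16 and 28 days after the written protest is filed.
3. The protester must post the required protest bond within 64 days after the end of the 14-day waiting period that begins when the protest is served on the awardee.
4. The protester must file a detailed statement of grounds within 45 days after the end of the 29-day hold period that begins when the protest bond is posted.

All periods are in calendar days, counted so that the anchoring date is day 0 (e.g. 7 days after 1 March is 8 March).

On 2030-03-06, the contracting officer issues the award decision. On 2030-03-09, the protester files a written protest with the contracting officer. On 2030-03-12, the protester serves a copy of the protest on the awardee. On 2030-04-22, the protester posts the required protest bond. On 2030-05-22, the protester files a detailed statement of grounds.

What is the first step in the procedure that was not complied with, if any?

Step 2

Step 1: 10 days after 2030-03-06 (when the award decision is issued) is 2030-03-16; done 2030-03-09 — timely.
Step 2: the window is 16–28 days after 2030-03-09 (when the written protest is filed), so 2030-03-25 through 2030-04-06; 2030-03-12 is 13 days too early.
The analysis stops there.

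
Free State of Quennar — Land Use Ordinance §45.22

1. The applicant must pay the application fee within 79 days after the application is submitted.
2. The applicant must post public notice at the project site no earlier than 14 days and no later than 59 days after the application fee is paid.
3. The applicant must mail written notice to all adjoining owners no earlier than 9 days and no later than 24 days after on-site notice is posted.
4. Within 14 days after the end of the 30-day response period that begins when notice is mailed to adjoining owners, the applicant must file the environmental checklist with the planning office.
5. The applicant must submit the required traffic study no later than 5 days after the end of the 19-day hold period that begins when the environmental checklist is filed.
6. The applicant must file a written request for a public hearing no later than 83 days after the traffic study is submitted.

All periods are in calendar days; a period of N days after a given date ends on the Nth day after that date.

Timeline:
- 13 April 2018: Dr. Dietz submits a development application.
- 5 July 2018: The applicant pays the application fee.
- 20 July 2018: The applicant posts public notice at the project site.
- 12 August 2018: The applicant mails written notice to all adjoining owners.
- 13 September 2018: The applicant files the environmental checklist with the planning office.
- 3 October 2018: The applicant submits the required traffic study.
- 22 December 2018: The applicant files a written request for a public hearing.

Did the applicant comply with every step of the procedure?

Step 1: 79 days after 13 April 2018 (when the application is submitted) is 1 July 2018; not done until 5 July 2018, 4 days after the deadline.

No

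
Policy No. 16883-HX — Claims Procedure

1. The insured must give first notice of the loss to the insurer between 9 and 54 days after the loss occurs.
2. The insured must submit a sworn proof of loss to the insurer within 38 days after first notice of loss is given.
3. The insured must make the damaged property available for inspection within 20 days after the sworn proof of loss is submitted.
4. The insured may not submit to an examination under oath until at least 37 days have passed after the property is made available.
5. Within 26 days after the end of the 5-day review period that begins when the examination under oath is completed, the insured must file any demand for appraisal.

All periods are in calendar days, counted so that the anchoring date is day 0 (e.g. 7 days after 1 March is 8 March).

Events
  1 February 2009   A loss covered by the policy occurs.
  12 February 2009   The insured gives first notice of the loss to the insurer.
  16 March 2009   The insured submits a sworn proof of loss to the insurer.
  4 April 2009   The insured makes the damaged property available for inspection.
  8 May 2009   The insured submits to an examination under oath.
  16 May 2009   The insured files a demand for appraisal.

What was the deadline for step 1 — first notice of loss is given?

27 March 2009

Step 1 runs from 1 February 2009, when the loss occurs. The window is 9–54 days after 1 February 2009; it closes on 27 March 2009.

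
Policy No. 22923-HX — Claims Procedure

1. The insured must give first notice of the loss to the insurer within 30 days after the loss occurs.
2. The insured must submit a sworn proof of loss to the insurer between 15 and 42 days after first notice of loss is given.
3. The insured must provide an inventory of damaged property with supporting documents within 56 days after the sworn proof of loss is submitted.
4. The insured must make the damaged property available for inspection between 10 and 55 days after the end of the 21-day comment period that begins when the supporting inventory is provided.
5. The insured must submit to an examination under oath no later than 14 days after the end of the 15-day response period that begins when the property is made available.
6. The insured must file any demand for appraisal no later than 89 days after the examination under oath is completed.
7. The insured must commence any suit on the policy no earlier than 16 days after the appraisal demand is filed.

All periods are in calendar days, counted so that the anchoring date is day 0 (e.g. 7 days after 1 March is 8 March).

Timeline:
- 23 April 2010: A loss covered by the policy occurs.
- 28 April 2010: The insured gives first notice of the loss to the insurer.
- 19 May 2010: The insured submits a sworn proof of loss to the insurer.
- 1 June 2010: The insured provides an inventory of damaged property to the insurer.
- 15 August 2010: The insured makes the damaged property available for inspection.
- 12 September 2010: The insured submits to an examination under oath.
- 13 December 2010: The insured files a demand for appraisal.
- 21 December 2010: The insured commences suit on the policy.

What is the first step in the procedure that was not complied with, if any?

Step 6

Step 1: 30 days after 23 April 2010 (when the loss occurs) is 23 May 2010; 28 April 2010 is within that limit.
Step 2: the window is 15–42 days after 28 April 2010 (when first notice of loss is given), so 13 May 2010 through 9 June 2010; done 19 May 2010, which is between those dates.
Step 3: 56 days after 19 May 2010 (when the sworn proof of loss is submitted) is 14 July 2010; done 1 June 2010 — timely.
Step 4: the window is 10–55 days after 22 June 2010 (end of the 21-day comment period, which began when the supporting inventory is provided on 1 June 2010), so 2 July 2010 through 16 August 2010; done 15 August 2010, which is between those dates.
Step 5: 14 days after 30 August 2010 (end of the 15-day response period, which began when the property is made available on 15 August 2010) is 13 September 2010; completed 12 September 2010, before the deadline.
Step 6: 89 days after 12 September 2010 (when the examination under oath is completed) is 10 December 2010; 13 December 2010 misses that deadline by 3 days.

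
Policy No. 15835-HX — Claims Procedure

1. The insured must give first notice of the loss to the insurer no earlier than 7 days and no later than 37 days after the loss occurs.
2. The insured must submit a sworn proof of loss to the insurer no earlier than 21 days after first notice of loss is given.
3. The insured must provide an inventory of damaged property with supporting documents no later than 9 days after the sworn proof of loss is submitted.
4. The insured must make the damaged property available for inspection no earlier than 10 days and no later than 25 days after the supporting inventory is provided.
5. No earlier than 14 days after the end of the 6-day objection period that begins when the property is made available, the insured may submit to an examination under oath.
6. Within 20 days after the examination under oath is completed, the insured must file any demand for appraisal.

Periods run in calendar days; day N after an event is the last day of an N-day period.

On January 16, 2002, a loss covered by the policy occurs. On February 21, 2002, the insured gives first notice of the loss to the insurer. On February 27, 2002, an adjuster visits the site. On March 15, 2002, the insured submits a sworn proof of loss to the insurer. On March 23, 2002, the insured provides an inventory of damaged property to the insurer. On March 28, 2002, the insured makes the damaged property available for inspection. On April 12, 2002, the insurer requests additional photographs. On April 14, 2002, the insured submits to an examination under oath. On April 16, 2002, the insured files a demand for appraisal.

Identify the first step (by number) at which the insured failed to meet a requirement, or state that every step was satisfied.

(1) the permitted window runs from January 16, 2002 + 7 = January 23, 2002 to January 16, 2002 + 37 = February 22, 2002; February 21, 2002 falls inside that range.
(2) permitted from February 21, 2002 + 21 days = March 14, 2002 onward; March 15, 2002 is on or after that date.
(3) due by March 15, 2002 + 9 days = March 24, 2002; March 23, 2002 is within that limit.
(4) the permitted window runs from March 23, 2002 + 10 = April 2, 2002 to March 23, 2002 + 25 = April 17, 2002; March 28, 2002 is 5 days too early.
The procedure was therefore not followed at step 4.

Step 4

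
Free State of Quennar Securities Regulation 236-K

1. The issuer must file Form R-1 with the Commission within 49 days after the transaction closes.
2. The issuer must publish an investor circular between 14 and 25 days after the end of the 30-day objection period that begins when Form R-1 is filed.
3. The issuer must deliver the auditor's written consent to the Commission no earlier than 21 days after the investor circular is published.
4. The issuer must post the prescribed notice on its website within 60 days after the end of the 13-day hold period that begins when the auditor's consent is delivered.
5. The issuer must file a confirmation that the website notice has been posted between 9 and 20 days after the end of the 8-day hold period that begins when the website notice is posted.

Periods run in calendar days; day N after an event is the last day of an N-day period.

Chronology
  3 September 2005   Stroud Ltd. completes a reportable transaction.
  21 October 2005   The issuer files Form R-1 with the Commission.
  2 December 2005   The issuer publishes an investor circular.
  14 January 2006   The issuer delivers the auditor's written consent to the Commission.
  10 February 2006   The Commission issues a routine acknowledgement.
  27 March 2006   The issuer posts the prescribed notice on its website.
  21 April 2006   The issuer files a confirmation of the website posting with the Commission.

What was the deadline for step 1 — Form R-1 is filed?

Step 1 runs from 3 September 2005, when the transaction closes. 49 days after 3 September 2005 is 22 October 2005.

22 October 2005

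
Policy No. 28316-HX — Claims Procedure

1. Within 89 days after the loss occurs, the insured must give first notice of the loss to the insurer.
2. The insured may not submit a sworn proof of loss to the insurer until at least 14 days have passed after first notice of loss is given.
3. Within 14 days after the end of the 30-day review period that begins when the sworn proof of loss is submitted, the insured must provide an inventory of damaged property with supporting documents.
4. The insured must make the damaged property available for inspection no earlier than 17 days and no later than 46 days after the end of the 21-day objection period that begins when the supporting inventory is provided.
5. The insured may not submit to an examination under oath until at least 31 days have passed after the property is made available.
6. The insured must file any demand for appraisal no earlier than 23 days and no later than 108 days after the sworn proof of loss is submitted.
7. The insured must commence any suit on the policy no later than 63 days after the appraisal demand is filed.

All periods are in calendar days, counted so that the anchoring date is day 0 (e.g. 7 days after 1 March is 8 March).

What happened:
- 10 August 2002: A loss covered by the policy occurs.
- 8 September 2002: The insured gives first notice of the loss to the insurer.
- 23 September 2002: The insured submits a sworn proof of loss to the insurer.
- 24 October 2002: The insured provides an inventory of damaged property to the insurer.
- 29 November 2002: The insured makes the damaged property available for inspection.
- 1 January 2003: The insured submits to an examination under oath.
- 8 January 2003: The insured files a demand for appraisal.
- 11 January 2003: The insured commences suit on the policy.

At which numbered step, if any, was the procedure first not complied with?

Step 1 — counting 89 days from 10 August 2002 (when the loss occurs) gives a deadline of 7 November 2002; done 8 September 2002 — timely.
Step 2 — must wait 14 days from 8 September 2002 (when first notice of loss is given), so not before 22 September 2002; done 23 September 2002, after the minimum wait.
Step 3 — counting 14 days from 23 October 2002 (end of the 30-day review period, which began when the sworn proof of loss is submitted on 23 September 2002) gives a deadline of 6 November 2002; done 24 October 2002 — timely.
Step 4 — 17 and 46 days from 14 November 2002 (end of the 21-day objection period, which began when the supporting inventory is provided on 24 October 2002) are 1 December 2002 and 30 December 2002 respectively; 29 November 2002 is 2 days too early.

Step 4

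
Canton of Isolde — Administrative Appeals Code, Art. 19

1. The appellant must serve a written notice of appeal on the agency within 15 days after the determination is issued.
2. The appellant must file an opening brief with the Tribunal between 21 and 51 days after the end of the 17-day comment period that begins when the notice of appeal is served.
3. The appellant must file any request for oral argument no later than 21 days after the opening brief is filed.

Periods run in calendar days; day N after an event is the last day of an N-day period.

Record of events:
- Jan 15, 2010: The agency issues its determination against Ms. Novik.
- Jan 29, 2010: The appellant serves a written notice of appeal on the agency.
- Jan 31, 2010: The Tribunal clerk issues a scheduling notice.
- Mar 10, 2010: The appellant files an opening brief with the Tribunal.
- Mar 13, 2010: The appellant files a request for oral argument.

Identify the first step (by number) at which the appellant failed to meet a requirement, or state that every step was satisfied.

None — every step was satisfied

(1) due by Jan 15, 2010 + 15 days = Jan 30, 2010; completed Jan 29, 2010, before the deadline.
(2) the permitted window runs from Feb 15, 2010 + 21 = Mar 8, 2010 to Feb 15, 2010 + 51 = Apr 7, 2010; Mar 10, 2010 falls inside that range.
(3) due by Mar 10, 2010 + 21 days = Mar 31, 2010; done Mar 13, 2010 — timely.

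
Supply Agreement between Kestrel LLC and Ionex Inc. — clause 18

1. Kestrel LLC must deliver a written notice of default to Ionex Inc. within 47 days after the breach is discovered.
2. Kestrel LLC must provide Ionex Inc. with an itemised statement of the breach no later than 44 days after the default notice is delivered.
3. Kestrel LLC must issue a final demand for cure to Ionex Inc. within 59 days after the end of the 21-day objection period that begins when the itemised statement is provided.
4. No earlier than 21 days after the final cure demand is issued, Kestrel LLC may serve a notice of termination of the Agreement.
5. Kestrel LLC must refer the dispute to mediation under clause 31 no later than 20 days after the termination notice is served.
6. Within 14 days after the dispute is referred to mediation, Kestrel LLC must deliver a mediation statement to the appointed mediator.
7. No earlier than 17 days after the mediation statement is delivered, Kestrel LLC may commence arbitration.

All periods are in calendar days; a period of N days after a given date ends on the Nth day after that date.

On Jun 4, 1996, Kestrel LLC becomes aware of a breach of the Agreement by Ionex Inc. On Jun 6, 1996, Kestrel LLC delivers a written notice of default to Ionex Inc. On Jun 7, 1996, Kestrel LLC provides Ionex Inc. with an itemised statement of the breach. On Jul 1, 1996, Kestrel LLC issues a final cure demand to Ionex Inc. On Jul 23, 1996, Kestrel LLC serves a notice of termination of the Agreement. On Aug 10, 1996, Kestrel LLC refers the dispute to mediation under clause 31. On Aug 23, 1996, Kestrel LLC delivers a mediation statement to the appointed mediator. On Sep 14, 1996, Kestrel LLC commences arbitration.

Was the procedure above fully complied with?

Yes

Step 1: 47 days after Jun 4, 1996 (when the breach is discovered) is Jul 21, 1996; completed Jun 6, 1996, before the deadline.
Step 2: 44 days after Jun 6, 1996 (when the default notice is delivered) is Jul 20, 1996; completed Jun 7, 1996, before the deadline.
Step 3: 59 days after Jun 28, 1996 (end of the 21-day objection period, which began when the itemised statement is provided on Jun 7, 1996) is Aug 26, 1996; Jul 1, 1996 is within that limit.
Step 4: the earliest permitted date is 21 days after Jul 1, 1996 (when the final cure demand is issued), i.e. Jul 22, 1996; Jul 23, 1996 is on or after that date.
Step 5: 20 days after Jul 23, 1996 (when the termination notice is served) is Aug 12, 1996; completed Aug 10, 1996, before the deadline.
Step 6: 14 days after Aug 10, 1996 (when the dispute is referred to mediation) is Aug 24, 1996; Aug 23, 1996 is within that limit.
Step 7: the earliest permitted date is 17 days after Aug 23, 1996 (when the mediation statement is delivered), i.e. Sep 9, 1996; Sep 14, 1996 is on or after that date.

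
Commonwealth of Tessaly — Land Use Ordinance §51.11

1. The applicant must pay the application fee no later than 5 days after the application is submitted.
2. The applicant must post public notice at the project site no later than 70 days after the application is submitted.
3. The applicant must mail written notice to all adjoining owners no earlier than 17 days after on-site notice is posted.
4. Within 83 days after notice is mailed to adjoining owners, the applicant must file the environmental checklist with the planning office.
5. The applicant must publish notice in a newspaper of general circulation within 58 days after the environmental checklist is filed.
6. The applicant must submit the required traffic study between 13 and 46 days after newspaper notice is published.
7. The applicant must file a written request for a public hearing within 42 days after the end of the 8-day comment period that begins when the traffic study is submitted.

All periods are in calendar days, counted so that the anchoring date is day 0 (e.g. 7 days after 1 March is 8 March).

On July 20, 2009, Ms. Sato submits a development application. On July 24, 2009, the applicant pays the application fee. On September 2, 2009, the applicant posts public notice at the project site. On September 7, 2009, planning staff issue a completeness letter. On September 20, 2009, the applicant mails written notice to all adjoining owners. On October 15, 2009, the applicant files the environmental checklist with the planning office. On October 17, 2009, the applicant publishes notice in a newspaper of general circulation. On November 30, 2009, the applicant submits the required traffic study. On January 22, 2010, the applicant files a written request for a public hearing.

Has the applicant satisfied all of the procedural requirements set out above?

Step 1: 5 days after July 20, 2009 (when the application is submitted) is July 25, 2009; done July 24, 2009 — timely.
Step 2: 70 days after July 20, 2009 (when the application is submitted) is September 28, 2009; completed September 2, 2009, before the deadline.
Step 3: the earliest permitted date is 17 days after September 2, 2009 (when on-site notice is posted), i.e. September 19, 2009; September 20, 2009 is on or after that date.
Step 4: 83 days after September 20, 2009 (when notice is mailed to adjoining owners) is December 12, 2009; completed October 15, 2009, before the deadline.
Step 5: 58 days after October 15, 2009 (when the environmental checklist is filed) is December 12, 2009; completed October 17, 2009, before the deadline.
Step 6: the window is 13–46 days after October 17, 2009 (when newspaper notice is published), so October 30, 2009 through December 2, 2009; November 30, 2009 falls inside that range.
Step 7: 42 days after December 8, 2009 (end of the 8-day comment period, which began when the traffic study is submitted on November 30, 2009) is January 19, 2010; done January 22, 2010 — 3 days late.
That is the first point of non-compliance.

No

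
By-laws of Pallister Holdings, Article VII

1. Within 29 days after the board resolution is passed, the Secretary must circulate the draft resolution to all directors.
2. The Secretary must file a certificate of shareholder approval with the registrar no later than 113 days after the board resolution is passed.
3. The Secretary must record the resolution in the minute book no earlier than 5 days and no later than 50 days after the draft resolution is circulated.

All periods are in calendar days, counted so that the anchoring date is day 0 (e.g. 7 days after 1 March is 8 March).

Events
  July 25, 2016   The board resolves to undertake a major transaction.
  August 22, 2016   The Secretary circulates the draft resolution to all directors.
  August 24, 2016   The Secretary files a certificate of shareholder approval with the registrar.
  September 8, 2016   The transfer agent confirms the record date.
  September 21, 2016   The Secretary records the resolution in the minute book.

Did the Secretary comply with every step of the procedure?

Step 1: 29 days after July 25, 2016 (when the board resolution is passed) is August 23, 2016; completed August 22, 2016, before the deadline.
Step 2: 113 days after July 25, 2016 (when the board resolution is passed) is November 15, 2016; August 24, 2016 is within that limit.
Step 3: the window is 5–50 days after August 22, 2016 (when the draft resolution is circulated), so August 27, 2016 through October 11, 2016; September 21, 2016 falls inside that range.

Yes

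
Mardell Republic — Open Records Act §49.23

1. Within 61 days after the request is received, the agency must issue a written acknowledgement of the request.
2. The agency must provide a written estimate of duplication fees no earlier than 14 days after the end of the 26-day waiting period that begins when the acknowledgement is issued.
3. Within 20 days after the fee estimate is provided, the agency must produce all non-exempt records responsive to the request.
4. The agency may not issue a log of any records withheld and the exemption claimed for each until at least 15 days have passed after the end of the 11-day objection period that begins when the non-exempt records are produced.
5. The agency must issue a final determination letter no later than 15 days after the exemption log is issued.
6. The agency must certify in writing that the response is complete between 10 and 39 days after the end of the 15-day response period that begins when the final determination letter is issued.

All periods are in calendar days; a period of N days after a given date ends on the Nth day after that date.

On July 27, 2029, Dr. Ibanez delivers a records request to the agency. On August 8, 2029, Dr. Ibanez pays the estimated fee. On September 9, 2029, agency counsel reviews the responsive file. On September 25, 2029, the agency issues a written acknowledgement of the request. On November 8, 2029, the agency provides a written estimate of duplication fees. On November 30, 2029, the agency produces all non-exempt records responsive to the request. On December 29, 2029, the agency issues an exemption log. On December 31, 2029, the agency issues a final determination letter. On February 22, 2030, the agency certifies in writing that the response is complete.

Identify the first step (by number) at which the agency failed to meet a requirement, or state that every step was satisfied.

Step 3

(1) due by July 27, 2029 + 61 days = September 26, 2029; September 25, 2029 is within that limit.
(2) permitted from October 21, 2029 + 14 days = November 4, 2029 onward; November 8, 2029 is on or after that date.
(3) due by November 8, 2029 + 20 days = November 28, 2029; November 30, 2029 misses that deadline by 2 days.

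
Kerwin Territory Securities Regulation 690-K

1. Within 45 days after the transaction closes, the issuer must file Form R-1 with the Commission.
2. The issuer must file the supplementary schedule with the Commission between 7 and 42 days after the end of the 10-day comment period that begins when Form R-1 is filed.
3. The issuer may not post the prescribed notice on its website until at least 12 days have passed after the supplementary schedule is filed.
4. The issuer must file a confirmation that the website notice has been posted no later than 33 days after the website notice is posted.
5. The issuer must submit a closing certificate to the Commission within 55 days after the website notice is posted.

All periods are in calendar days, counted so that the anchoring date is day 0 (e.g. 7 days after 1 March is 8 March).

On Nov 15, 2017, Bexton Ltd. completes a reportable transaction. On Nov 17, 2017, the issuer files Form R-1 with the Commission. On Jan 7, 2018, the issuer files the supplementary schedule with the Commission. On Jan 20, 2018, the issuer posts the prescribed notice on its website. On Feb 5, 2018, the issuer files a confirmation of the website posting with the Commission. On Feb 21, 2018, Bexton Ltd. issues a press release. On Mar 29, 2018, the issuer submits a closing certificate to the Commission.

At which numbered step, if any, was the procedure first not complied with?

Step 5

(1) due by Nov 15, 2017 + 45 days = Dec 30, 2017; completed Nov 17, 2017, before the deadline.
(2) the permitted window runs from Nov 27, 2017 + 7 = Dec 4, 2017 to Nov 27, 2017 + 42 = Jan 8, 2018; Jan 7, 2018 falls inside that range.
(3) permitted from Jan 7, 2018 + 12 days = Jan 19, 2018 onward; done Jan 20, 2018, after the minimum wait.
(4) due by Jan 20, 2018 + 33 days = Feb 22, 2018; Feb 5, 2018 is within that limit.
(5) due by Jan 20, 2018 + 55 days = Mar 16, 2018; done Mar 29, 2018 — 13 days late.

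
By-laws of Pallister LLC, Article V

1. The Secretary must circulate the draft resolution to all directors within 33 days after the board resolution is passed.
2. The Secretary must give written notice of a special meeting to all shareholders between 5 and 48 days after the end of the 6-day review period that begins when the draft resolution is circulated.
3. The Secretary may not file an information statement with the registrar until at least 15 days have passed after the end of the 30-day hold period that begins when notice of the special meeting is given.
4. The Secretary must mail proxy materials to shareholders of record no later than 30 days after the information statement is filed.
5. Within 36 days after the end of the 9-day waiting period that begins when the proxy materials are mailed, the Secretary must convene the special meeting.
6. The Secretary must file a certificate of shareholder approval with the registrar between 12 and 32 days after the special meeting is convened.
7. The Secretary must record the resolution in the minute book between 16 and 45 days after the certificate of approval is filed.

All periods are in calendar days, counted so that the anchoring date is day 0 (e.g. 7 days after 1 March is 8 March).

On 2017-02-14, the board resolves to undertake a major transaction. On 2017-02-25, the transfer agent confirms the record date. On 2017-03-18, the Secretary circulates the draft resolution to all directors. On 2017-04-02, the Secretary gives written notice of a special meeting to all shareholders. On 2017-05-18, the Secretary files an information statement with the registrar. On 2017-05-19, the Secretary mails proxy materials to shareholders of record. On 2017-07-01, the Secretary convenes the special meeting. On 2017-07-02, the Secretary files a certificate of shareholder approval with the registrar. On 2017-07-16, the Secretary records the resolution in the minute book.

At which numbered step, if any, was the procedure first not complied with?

Step 1: 33 days after 2017-02-14 (when the board resolution is passed) is 2017-03-19; done 2017-03-18 — timely.
Step 2: the window is 5–48 days after 2017-03-24 (end of the 6-day review period, which began when the draft resolution is circulated on 2017-03-18), so 2017-03-29 through 2017-05-11; 2017-04-02 falls inside that range.
Step 3: the earliest permitted date is 15 days after 2017-05-02 (end of the 30-day hold period, which began when notice of the special meeting is given on 2017-04-02), i.e. 2017-05-17; done 2017-05-18, after the minimum wait.
Step 4: 30 days after 2017-05-18 (when the information statement is filed) is 2017-06-17; done 2017-05-19 — timely.
Step 5: 36 days after 2017-05-28 (end of the 9-day waiting period, which began when the proxy materials are mailed on 2017-05-19) is 2017-07-03; done 2017-07-01 — timely.
Step 6: the window is 12–32 days after 2017-07-01 (when the special meeting is convened), so 2017-07-13 through 2017-08-02; 2017-07-02 is 11 days too early.
The analysis stops there.

Step 6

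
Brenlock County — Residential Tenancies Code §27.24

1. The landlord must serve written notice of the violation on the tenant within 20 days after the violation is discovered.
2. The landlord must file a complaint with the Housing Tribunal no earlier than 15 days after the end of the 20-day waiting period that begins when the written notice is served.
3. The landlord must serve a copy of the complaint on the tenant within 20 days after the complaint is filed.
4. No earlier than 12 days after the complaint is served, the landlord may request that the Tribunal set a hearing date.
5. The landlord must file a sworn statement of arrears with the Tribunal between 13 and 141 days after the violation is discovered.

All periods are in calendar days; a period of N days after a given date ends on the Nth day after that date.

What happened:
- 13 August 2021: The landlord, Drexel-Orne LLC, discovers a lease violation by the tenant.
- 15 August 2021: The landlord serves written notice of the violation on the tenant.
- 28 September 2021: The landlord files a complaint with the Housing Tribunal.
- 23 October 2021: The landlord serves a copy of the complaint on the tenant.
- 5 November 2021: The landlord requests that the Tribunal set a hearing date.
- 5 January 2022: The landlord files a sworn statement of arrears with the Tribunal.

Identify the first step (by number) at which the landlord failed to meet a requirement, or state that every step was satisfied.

Step 3

Step 1: 20 days after 13 August 2021 (when the violation is discovered) is 2 September 2021; 15 August 2021 is within that limit.
Step 2: the earliest permitted date is 15 days after 4 September 2021 (end of the 20-day waiting period, which began when the written notice is served on 15 August 2021), i.e. 19 September 2021; done 28 September 2021 — permitted.
Step 3: 20 days after 28 September 2021 (when the complaint is filed) is 18 October 2021; done 23 October 2021 — 5 days late.
No need to go further; step 3 was not satisfied.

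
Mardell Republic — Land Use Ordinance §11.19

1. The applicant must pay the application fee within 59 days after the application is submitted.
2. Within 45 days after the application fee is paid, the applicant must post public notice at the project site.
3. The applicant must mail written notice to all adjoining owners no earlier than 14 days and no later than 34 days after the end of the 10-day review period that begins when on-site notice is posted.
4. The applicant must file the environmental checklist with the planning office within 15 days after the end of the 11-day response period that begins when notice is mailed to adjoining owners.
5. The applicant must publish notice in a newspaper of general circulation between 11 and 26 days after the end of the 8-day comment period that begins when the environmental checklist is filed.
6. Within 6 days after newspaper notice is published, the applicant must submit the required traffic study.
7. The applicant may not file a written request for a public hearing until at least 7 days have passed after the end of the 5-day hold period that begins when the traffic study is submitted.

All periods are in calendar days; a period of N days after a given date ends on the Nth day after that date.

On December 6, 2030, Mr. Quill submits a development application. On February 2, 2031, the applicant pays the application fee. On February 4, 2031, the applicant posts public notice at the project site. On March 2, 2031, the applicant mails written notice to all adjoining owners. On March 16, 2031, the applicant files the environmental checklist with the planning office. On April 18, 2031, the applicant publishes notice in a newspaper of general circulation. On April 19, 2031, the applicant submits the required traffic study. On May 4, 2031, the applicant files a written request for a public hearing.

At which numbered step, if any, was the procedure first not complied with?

Step 1: 59 days after December 6, 2030 (when the application is submitted) is February 3, 2031; done February 2, 2031 — timely.
Step 2: 45 days after February 2, 2031 (when the application fee is paid) is March 19, 2031; February 4, 2031 is within that limit.
Step 3: the window is 14–34 days after February 14, 2031 (end of the 10-day review period, which began when on-site notice is posted on February 4, 2031), so February 28, 2031 through March 20, 2031; done March 2, 2031 — within the window.
Step 4: 15 days after March 13, 2031 (end of the 11-day response period, which began when notice is mailed to adjoining owners on March 2, 2031) is March 28, 2031; completed March 16, 2031, before the deadline.
Step 5: the window is 11–26 days after March 24, 2031 (end of the 8-day comment period, which began when the environmental checklist is filed on March 16, 2031), so April 4, 2031 through April 19, 2031; April 18, 2031 falls inside that range.
Step 6: 6 days after April 18, 2031 (when newspaper notice is published) is April 24, 2031; April 19, 2031 is within that limit.
Step 7: the earliest permitted date is 7 days after April 24, 2031 (end of the 5-day hold period, which began when the traffic study is submitted on April 19, 2031), i.e. May 1, 2031; done May 4, 2031 — permitted.

None — every step was satisfied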